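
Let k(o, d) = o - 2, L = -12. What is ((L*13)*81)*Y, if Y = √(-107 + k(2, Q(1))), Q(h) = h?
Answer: -12636*I*√107 ≈ -1.3071e+5*I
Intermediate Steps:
k(o, d) = -2 + o
Y = I*√107 (Y = √(-107 + (-2 + 2)) = √(-107 + 0) = √(-107) = I*√107 ≈ 10.344*I)
((L*13)*81)*Y = (-12*13*81)*(I*√107) = (-156*81)*(I*√107) = -12636*I*√107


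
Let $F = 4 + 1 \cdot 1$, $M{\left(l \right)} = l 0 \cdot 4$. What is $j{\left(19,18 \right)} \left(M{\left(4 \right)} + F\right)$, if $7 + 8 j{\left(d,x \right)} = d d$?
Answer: $\frac{885}{4} \approx 221.25$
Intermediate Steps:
$M{\left(l \right)} = 0$ ($M{\left(l \right)} = 0 \cdot 4 = 0$)
$j{\left(d,x \right)} = - \frac{7}{8} + \frac{d^{2}}{8}$ ($j{\left(d,x \right)} = - \frac{7}{8} + \frac{d d}{8} = - \frac{7}{8} + \frac{d^{2}}{8}$)
$F = 5$ ($F = 4 + 1 = 5$)
$j{\left(19,18 \right)} \left(M{\left(4 \right)} + F\right) = \left(- \frac{7}{8} + \frac{19^{2}}{8}\right) \left(0 + 5\right) = \left(- \frac{7}{8} + \frac{1}{8} \cdot 361\right) 5 = \left(- \frac{7}{8} + \frac{361}{8}\right) 5 = \frac{177}{4} \cdot 5 = \frac{885}{4}$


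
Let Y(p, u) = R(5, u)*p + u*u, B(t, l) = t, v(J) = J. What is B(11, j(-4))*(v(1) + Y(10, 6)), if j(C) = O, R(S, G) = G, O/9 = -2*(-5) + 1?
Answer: 1067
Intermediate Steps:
O = 99 (O = 9*(-2*(-5) + 1) = 9*(10 + 1) = 9*11 = 99)
j(C) = 99
Y(p, u) = u² + p*u (Y(p, u) = u*p + u*u = p*u + u² = u² + p*u)
B(11, j(-4))*(v(1) + Y(10, 6)) = 11*(1 + 6*(10 + 6)) = 11*(1 + 6*16) = 11*(1 + 96) = 11*97 = 1067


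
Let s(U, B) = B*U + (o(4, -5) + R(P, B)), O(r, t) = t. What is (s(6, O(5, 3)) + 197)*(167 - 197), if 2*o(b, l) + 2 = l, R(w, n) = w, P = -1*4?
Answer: -6225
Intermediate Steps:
P = -4
o(b, l) = -1 + l/2
s(U, B) = -15/2 + B*U (s(U, B) = B*U + ((-1 + (½)*(-5)) - 4) = B*U + ((-1 - 5/2) - 4) = B*U + (-7/2 - 4) = B*U - 15/2 = -15/2 + B*U)
(s(6, O(5, 3)) + 197)*(167 - 197) = ((-15/2 + 3*6) + 197)*(167 - 197) = ((-15/2 + 18) + 197)*(-30) = (21/2 + 197)*(-30) = (415/2)*(-30) = -6225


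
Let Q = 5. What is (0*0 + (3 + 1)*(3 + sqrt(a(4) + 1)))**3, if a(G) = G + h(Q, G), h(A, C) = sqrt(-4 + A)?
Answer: 5184 + 2112*sqrt(6) ≈ 10357.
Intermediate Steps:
a(G) = 1 + G (a(G) = G + sqrt(-4 + 5) = G + sqrt(1) = G + 1 = 1 + G)
(0*0 + (3 + 1)*(3 + sqrt(a(4) + 1)))**3 = (0*0 + (3 + 1)*(3 + sqrt((1 + 4) + 1)))**3 = (0 + 4*(3 + sqrt(5 + 1)))**3 = (0 + 4*(3 + sqrt(6)))**3 = (0 + (12 + 4*sqrt(6)))**3 = (12 + 4*sqrt(6))**3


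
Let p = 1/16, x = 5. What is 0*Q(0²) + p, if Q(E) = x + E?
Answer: 1/16 ≈ 0.062500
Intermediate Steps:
p = 1/16 ≈ 0.062500
Q(E) = 5 + E
0*Q(0²) + p = 0*(5 + 0²) + 1/16 = 0*(5 + 0) + 1/16 = 0*5 + 1/16 = 0 + 1/16 = 1/16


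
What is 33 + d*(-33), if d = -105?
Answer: 3498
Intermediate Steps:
33 + d*(-33) = 33 - 105*(-33) = 33 + 3465 = 3498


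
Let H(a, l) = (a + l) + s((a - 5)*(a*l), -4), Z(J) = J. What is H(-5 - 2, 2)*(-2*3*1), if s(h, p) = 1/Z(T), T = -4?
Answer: 63/2 ≈ 31.500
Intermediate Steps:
s(h, p) = -1/4 (s(h, p) = 1/(-4) = -1/4)
H(a, l) = -1/4 + a + l (H(a, l) = (a + l) - 1/4 = -1/4 + a + l)
H(-5 - 2, 2)*(-2*3*1) = (-1/4 + (-5 - 2) + 2)*(-2*3*1) = (-1/4 - 7 + 2)*(-6*1) = -21/4*(-6) = 63/2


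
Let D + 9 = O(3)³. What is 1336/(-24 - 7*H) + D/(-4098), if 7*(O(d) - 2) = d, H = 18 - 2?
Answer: -117384290/11947719 ≈ -9.8248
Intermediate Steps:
H = 16
O(d) = 2 + d/7
D = 1826/343 (D = -9 + (2 + (⅐)*3)³ = -9 + (2 + 3/7)³ = -9 + (17/7)³ = -9 + 4913/343 = 1826/343 ≈ 5.3236)
1336/(-24 - 7*H) + D/(-4098) = 1336/(-24 - 7*16) + (1826/343)/(-4098) = 1336/(-24 - 112) + (1826/343)*(-1/4098) = 1336/(-136) - 913/702807 = 1336*(-1/136) - 913/702807 = -167/17 - 913/702807 = -117384290/11947719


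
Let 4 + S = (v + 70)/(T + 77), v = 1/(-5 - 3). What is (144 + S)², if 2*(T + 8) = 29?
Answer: 8850858241/446224 ≈ 19835.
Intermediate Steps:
T = 13/2 (T = -8 + (½)*29 = -8 + 29/2 = 13/2 ≈ 6.5000)
v = -⅛ (v = 1/(-8) = -⅛ ≈ -0.12500)
S = -2113/668 (S = -4 + (-⅛ + 70)/(13/2 + 77) = -4 + 559/(8*(167/2)) = -4 + (559/8)*(2/167) = -4 + 559/668 = -2113/668 ≈ -3.1632)
(144 + S)² = (144 - 2113/668)² = (94079/668)² = 8850858241/446224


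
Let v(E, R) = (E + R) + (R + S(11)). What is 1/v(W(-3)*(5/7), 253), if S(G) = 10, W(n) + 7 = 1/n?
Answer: 21/10726 ≈ 0.0019579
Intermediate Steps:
W(n) = -7 + 1/n
v(E, R) = 10 + E + 2*R (v(E, R) = (E + R) + (R + 10) = (E + R) + (10 + R) = 10 + E + 2*R)
1/v(W(-3)*(5/7), 253) = 1/(10 + (-7 + 1/(-3))*(5/7) + 2*253) = 1/(10 + (-7 - ⅓)*(5*(⅐)) + 506) = 1/(10 - 22/3*5/7 + 506) = 1/(10 - 110/21 + 506) = 1/(10726/21) = 21/10726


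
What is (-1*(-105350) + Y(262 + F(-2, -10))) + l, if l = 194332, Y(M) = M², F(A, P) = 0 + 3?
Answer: 369907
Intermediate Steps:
F(A, P) = 3
(-1*(-105350) + Y(262 + F(-2, -10))) + l = (-1*(-105350) + (262 + 3)²) + 194332 = (105350 + 265²) + 194332 = (105350 + 70225) + 194332 = 175575 + 194332 = 369907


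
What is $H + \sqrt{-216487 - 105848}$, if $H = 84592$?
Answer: $84592 + 3 i \sqrt{35815} \approx 84592.0 + 567.75 i$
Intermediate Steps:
$H + \sqrt{-216487 - 105848} = 84592 + \sqrt{-216487 - 105848} = 84592 + \sqrt{-322335} = 84592 + 3 i \sqrt{35815}$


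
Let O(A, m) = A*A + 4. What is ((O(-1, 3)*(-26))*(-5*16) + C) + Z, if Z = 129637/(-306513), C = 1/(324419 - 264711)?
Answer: 190325553262117/18301278204 ≈ 10400.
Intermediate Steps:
O(A, m) = 4 + A² (O(A, m) = A² + 4 = 4 + A²)
C = 1/59708 ≈ 1.6748e-5
Z = -129637/306513 (Z = 129637*(-1/306513) = -129637/306513 ≈ -0.42294)
((O(-1, 3)*(-26))*(-5*16) + C) + Z = (((4 + (-1)²)*(-26))*(-5*16) + 1/59708) - 129637/306513 = (((4 + 1)*(-26))*(-80) + 1/59708) - 129637/306513 = ((5*(-26))*(-80) + 1/59708) - 129637/306513 = (-130*(-80) + 1/59708) - 129637/306513 = (10400 + 1/59708) - 129637/306513 = 620963201/59708 - 129637/306513 = 190325553262117/18301278204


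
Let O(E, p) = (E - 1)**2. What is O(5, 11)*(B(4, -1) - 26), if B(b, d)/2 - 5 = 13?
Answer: 160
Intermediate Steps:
B(b, d) = 36 (B(b, d) = 10 + 2*13 = 10 + 26 = 36)
O(E, p) = (-1 + E)**2
O(5, 11)*(B(4, -1) - 26) = (-1 + 5)**2*(36 - 26) = 4**2*10 = 16*10 = 160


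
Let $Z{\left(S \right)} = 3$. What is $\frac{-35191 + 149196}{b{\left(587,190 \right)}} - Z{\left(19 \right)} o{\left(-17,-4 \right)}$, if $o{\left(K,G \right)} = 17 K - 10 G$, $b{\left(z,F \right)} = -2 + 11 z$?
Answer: $\frac{987178}{1291} \approx 764.66$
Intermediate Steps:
$o{\left(K,G \right)} = - 10 G + 17 K$
$\frac{-35191 + 149196}{b{\left(587,190 \right)}} - Z{\left(19 \right)} o{\left(-17,-4 \right)} = \frac{-35191 + 149196}{-2 + 11 \cdot 587} - 3 \left(\left(-10\right) \left(-4\right) + 17 \left(-17\right)\right) = \frac{114005}{-2 + 6457} - 3 \left(40 - 289\right) = \frac{114005}{6455} - 3 \left(-249\right) = 114005 \cdot \frac{1}{6455} - -747 = \frac{22801}{1291} + 747 = \frac{987178}{1291}$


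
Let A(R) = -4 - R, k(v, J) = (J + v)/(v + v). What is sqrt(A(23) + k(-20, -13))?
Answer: I*sqrt(10470)/20 ≈ 5.1161*I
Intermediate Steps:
k(v, J) = (J + v)/(2*v) (k(v, J) = (J + v)/((2*v)) = (J + v)*(1/(2*v)) = (J + v)/(2*v))
sqrt(A(23) + k(-20, -13)) = sqrt((-4 - 1*23) + (1/2)*(-13 - 20)/(-20)) = sqrt((-4 - 23) + (1/2)*(-1/20)*(-33)) = sqrt(-27 + 33/40) = sqrt(-1047/40) = I*sqrt(10470)/20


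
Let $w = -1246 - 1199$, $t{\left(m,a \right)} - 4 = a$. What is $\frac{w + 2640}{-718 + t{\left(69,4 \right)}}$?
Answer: $- \frac{39}{142} \approx -0.27465$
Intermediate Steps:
$t{\left(m,a \right)} = 4 + a$
$w = -2445$
$\frac{w + 2640}{-718 + t{\left(69,4 \right)}} = \frac{-2445 + 2640}{-718 + \left(4 + 4\right)} = \frac{195}{-718 + 8} = \frac{195}{-710} = 195 \left(- \frac{1}{710}\right) = - \frac{39}{142}$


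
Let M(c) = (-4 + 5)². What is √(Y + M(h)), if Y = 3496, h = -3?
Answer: √3497 ≈ 59.135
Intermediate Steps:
M(c) = 1 (M(c) = 1² = 1)
√(Y + M(h)) = √(3496 + 1) = √3497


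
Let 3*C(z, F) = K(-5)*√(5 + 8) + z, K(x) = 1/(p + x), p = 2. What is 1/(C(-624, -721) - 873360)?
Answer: -70759008/61812805100531 + 9*√13/61812805100531 ≈ -1.1447e-6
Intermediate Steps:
K(x) = 1/(2 + x)
C(z, F) = -√13/9 + z/3 (C(z, F) = (√(5 + 8)/(2 - 5) + z)/3 = (√13/(-3) + z)/3 = (-√13/3 + z)/3 = (z - √13/3)/3 = -√13/9 + z/3)
1/(C(-624, -721) - 873360) = 1/((-√13/9 + (⅓)*(-624)) - 873360) = 1/((-√13/9 - 208) - 873360) = 1/((-208 - √13/9) - 873360) = 1/(-873568 - √13/9)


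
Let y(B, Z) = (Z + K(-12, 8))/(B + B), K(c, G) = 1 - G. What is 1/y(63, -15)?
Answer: -63/11 ≈ -5.7273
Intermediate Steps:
y(B, Z) = (-7 + Z)/(2*B) (y(B, Z) = (Z + (1 - 1*8))/(B + B) = (Z + (1 - 8))/((2*B)) = (Z - 7)*(1/(2*B)) = (-7 + Z)*(1/(2*B)) = (-7 + Z)/(2*B))
1/y(63, -15) = 1/((1/2)*(-7 - 15)/63) = 1/((1/2)*(1/63)*(-22)) = 1/(-11/63) = -63/11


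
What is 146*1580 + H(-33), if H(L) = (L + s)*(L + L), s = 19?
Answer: 231604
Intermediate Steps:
H(L) = 2*L*(19 + L) (H(L) = (L + 19)*(L + L) = (19 + L)*(2*L) = 2*L*(19 + L))
146*1580 + H(-33) = 146*1580 + 2*(-33)*(19 - 33) = 230680 + 2*(-33)*(-14) = 230680 + 924 = 231604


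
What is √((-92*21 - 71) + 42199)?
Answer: 2*√10049 ≈ 200.49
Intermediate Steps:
√((-92*21 - 71) + 42199) = √((-1932 - 71) + 42199) = √(-2003 + 42199) = √40196 = 2*√10049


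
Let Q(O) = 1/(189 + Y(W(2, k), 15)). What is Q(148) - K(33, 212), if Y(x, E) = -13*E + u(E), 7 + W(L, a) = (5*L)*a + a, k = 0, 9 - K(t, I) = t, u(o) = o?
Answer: 217/9 ≈ 24.111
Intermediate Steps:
K(t, I) = 9 - t
W(L, a) = -7 + a + 5*L*a (W(L, a) = -7 + ((5*L)*a + a) = -7 + (5*L*a + a) = -7 + (a + 5*L*a) = -7 + a + 5*L*a)
Y(x, E) = -12*E (Y(x, E) = -13*E + E = -12*E)
Q(O) = ⅑ (Q(O) = 1/(189 - 12*15) = 1/(189 - 180) = 1/9 = ⅑)
Q(148) - K(33, 212) = ⅑ - (9 - 1*33) = ⅑ - (9 - 33) = ⅑ - 1*(-24) = ⅑ + 24 = 217/9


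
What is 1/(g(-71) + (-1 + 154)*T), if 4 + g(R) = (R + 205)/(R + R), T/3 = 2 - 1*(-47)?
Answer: 71/1596510 ≈ 4.4472e-5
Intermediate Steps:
T = 147 (T = 3*(2 - 1*(-47)) = 3*(2 + 47) = 3*49 = 147)
g(R) = -4 + (205 + R)/(2*R) (g(R) = -4 + (R + 205)/(R + R) = -4 + (205 + R)/((2*R)) = -4 + (205 + R)*(1/(2*R)) = -4 + (205 + R)/(2*R))
1/(g(-71) + (-1 + 154)*T) = 1/((1/2)*(205 - 7*(-71))/(-71) + (-1 + 154)*147) = 1/((1/2)*(-1/71)*(205 + 497) + 153*147) = 1/((1/2)*(-1/71)*702 + 22491) = 1/(-351/71 + 22491) = 1/(1596510/71) = 71/1596510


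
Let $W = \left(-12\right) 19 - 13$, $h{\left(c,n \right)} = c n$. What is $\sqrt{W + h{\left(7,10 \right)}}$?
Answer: $3 i \sqrt{19} \approx 13.077 i$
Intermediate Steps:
$W = -241$ ($W = -228 - 13 = -241$)
$\sqrt{W + h{\left(7,10 \right)}} = \sqrt{-241 + 7 \cdot 10} = \sqrt{-241 + 70} = \sqrt{-171} = 3 i \sqrt{19}$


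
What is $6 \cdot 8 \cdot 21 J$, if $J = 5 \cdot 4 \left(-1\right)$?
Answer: $-20160$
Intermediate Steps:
$J = -20$ ($J = 20 \left(-1\right) = -20$)
$6 \cdot 8 \cdot 21 J = 6 \cdot 8 \cdot 21 \left(-20\right) = 48 \cdot 21 \left(-20\right) = 1008 \left(-20\right) = -20160$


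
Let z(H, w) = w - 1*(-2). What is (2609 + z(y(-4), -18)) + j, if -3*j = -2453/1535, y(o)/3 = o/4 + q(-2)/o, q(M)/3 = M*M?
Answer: 11943218/4605 ≈ 2593.5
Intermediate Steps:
q(M) = 3*M**2 (q(M) = 3*(M*M) = 3*M**2)
y(o) = 36/o + 3*o/4 (y(o) = 3*(o/4 + (3*(-2)**2)/o) = 3*(o*(1/4) + (3*4)/o) = 3*(o/4 + 12/o) = 3*(12/o + o/4) = 36/o + 3*o/4)
z(H, w) = 2 + w (z(H, w) = w + 2 = 2 + w)
j = 2453/4605 (j = -(-2453)/(3*1535) = -1/3*(-2453/1535) = 2453/4605 ≈ 0.53268)
(2609 + z(y(-4), -18)) + j = (2609 + (2 - 18)) + 2453/4605 = (2609 - 16) + 2453/4605 = 2593 + 2453/4605 = 11943218/4605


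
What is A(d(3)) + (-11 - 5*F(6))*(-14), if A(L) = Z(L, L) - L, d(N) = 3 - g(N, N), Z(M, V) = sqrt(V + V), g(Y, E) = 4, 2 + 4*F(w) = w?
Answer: 225 + I*sqrt(2) ≈ 225.0 + 1.4142*I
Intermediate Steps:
F(w) = -1/2 + w/4
Z(M, V) = sqrt(2)*sqrt(V) (Z(M, V) = sqrt(2*V) = sqrt(2)*sqrt(V))
d(N) = -1 (d(N) = 3 - 1*4 = 3 - 4 = -1)
A(L) = -L + sqrt(2)*sqrt(L) (A(L) = sqrt(2)*sqrt(L) - L = -L + sqrt(2)*sqrt(L))
A(d(3)) + (-11 - 5*F(6))*(-14) = (-1*(-1) + sqrt(2)*sqrt(-1)) + (-11 - 5*(-1/2 + (1/4)*6))*(-14) = (1 + sqrt(2)*I) + (-11 - 5*(-1/2 + 3/2))*(-14) = (1 + I*sqrt(2)) + (-11 - 5*1)*(-14) = (1 + I*sqrt(2)) + (-11 - 5)*(-14) = (1 + I*sqrt(2)) - 16*(-14) = (1 + I*sqrt(2)) + 224 = 225 + I*sqrt(2)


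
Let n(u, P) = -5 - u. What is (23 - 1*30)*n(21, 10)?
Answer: 182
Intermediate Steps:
(23 - 1*30)*n(21, 10) = (23 - 1*30)*(-5 - 1*21) = (23 - 30)*(-5 - 21) = -7*(-26) = 182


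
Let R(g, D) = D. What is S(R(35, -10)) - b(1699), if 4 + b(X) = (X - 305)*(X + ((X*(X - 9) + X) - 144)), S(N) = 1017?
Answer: -4007141195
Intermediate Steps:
b(X) = -4 + (-305 + X)*(-144 + 2*X + X*(-9 + X)) (b(X) = -4 + (X - 305)*(X + ((X*(X - 9) + X) - 144)) = -4 + (-305 + X)*(X + ((X*(-9 + X) + X) - 144)) = -4 + (-305 + X)*(X + ((X + X*(-9 + X)) - 144)) = -4 + (-305 + X)*(X + (-144 + X + X*(-9 + X))) = -4 + (-305 + X)*(-144 + 2*X + X*(-9 + X)))
S(R(35, -10)) - b(1699) = 1017 - (43916 + 1699³ - 312*1699² + 1991*1699) = 1017 - (43916 + 4904335099 - 312*2886601 + 3382709) = 1017 - (43916 + 4904335099 - 900619512 + 3382709) = 1017 - 1*4007142212 = 1017 - 4007142212 = -4007141195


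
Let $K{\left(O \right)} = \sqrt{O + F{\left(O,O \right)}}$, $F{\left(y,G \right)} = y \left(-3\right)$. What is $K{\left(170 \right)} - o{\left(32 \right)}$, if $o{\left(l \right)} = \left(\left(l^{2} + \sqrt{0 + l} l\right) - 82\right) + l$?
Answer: $-974 - 128 \sqrt{2} + 2 i \sqrt{85} \approx -1155.0 + 18.439 i$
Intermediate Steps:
$F{\left(y,G \right)} = - 3 y$
$o{\left(l \right)} = -82 + l + l^{2} + l^{\frac{3}{2}}$ ($o{\left(l \right)} = \left(\left(l^{2} + \sqrt{l} l\right) - 82\right) + l = \left(\left(l^{2} + l^{\frac{3}{2}}\right) - 82\right) + l = \left(-82 + l^{2} + l^{\frac{3}{2}}\right) + l = -82 + l + l^{2} + l^{\frac{3}{2}}$)
$K{\left(O \right)} = \sqrt{2} \sqrt{- O}$ ($K{\left(O \right)} = \sqrt{O - 3 O} = \sqrt{- 2 O} = \sqrt{2} \sqrt{- O}$)
$K{\left(170 \right)} - o{\left(32 \right)} = \sqrt{2} \sqrt{\left(-1\right) 170} - \left(-82 + 32 + 32^{2} + 32^{\frac{3}{2}}\right) = \sqrt{2} \sqrt{-170} - \left(-82 + 32 + 1024 + 128 \sqrt{2}\right) = \sqrt{2} i \sqrt{170} - \left(974 + 128 \sqrt{2}\right) = 2 i \sqrt{85} - \left(974 + 128 \sqrt{2}\right) = -974 - 128 \sqrt{2} + 2 i \sqrt{85}$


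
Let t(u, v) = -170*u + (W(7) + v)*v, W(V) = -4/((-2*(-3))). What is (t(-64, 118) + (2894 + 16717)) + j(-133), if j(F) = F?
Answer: 132610/3 ≈ 44203.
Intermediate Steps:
W(V) = -⅔ (W(V) = -4/6 = -4*⅙ = -⅔)
t(u, v) = -170*u + v*(-⅔ + v) (t(u, v) = -170*u + (-⅔ + v)*v = -170*u + v*(-⅔ + v))
(t(-64, 118) + (2894 + 16717)) + j(-133) = ((118² - 170*(-64) - ⅔*118) + (2894 + 16717)) - 133 = ((13924 + 10880 - 236/3) + 19611) - 133 = (74176/3 + 19611) - 133 = 133009/3 - 133 = 132610/3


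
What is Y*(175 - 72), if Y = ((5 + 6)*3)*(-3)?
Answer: -10197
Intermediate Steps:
Y = -99 (Y = (11*3)*(-3) = 33*(-3) = -99)
Y*(175 - 72) = -99*(175 - 72) = -99*103 = -10197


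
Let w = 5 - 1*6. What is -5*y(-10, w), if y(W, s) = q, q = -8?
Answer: 40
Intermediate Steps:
w = -1 (w = 5 - 6 = -1)
y(W, s) = -8
-5*y(-10, w) = -5*(-8) = 40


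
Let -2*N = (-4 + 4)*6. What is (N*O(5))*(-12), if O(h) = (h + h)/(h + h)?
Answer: 0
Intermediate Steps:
N = 0 (N = -(-4 + 4)*6/2 = -0*6 = -½*0 = 0)
O(h) = 1 (O(h) = (2*h)/((2*h)) = (2*h)*(1/(2*h)) = 1)
(N*O(5))*(-12) = (0*1)*(-12) = 0*(-12) = 0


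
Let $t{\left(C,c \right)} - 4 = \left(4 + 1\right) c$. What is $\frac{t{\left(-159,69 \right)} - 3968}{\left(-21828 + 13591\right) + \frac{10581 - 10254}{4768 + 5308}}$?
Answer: $\frac{36465044}{82995685} \approx 0.43936$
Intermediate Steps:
$t{\left(C,c \right)} = 4 + 5 c$ ($t{\left(C,c \right)} = 4 + \left(4 + 1\right) c = 4 + 5 c$)
$\frac{t{\left(-159,69 \right)} - 3968}{\left(-21828 + 13591\right) + \frac{10581 - 10254}{4768 + 5308}} = \frac{\left(4 + 5 \cdot 69\right) - 3968}{\left(-21828 + 13591\right) + \frac{10581 - 10254}{4768 + 5308}} = \frac{\left(4 + 345\right) - 3968}{-8237 + \frac{327}{10076}} = \frac{349 - 3968}{-8237 + 327 \cdot \frac{1}{10076}} = - \frac{3619}{-8237 + \frac{327}{10076}} = - \frac{3619}{- \frac{82995685}{10076}} = \left(-3619\right) \left(- \frac{10076}{82995685}\right) = \frac{36465044}{82995685}$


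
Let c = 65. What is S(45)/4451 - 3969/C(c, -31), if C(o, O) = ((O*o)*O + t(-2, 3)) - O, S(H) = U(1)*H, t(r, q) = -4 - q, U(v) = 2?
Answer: -1720287/39734077 ≈ -0.043295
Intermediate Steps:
S(H) = 2*H
C(o, O) = -7 - O + o*O² (C(o, O) = ((O*o)*O + (-4 - 1*3)) - O = (o*O² + (-4 - 3)) - O = (o*O² - 7) - O = (-7 + o*O²) - O = -7 - O + o*O²)
S(45)/4451 - 3969/C(c, -31) = (2*45)/4451 - 3969/(-7 - 1*(-31) + 65*(-31)²) = 90*(1/4451) - 3969/(-7 + 31 + 65*961) = 90/4451 - 3969/(-7 + 31 + 62465) = 90/4451 - 3969/62489 = 90/4451 - 3969*1/62489 = 90/4451 - 567/8927 = -1720287/39734077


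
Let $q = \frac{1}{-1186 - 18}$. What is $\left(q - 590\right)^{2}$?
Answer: $\frac{504612750321}{1449616} \approx 3.481 \cdot 10^{5}$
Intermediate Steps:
$q = - \frac{1}{1204}$ ($q = \frac{1}{-1204} = - \frac{1}{1204} \approx -0.00083056$)
$\left(q - 590\right)^{2} = \left(- \frac{1}{1204} - 590\right)^{2} = \left(- \frac{710361}{1204}\right)^{2} = \frac{504612750321}{1449616}$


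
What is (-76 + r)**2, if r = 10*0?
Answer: 5776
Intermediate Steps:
r = 0
(-76 + r)**2 = (-76 + 0)**2 = (-76)**2 = 5776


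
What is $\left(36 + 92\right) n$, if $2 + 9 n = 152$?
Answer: $\frac{6400}{3} \approx 2133.3$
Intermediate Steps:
$n = \frac{50}{3}$ ($n = - \frac{2}{9} + \frac{1}{9} \cdot 152 = - \frac{2}{9} + \frac{152}{9} = \frac{50}{3} \approx 16.667$)
$\left(36 + 92\right) n = \left(36 + 92\right) \frac{50}{3} = 128 \cdot \frac{50}{3} = \frac{6400}{3}$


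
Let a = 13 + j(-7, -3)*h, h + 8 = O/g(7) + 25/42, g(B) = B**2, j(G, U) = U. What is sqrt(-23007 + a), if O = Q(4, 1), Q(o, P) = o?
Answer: I*sqrt(4502518)/14 ≈ 151.57*I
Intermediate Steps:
O = 4
h = -2153/294 (h = -8 + (4/(7**2) + 25/42) = -8 + (4/49 + 25*(1/42)) = -8 + (4*(1/49) + 25/42) = -8 + (4/49 + 25/42) = -8 + 199/294 = -2153/294 ≈ -7.3231)
a = 3427/98 (a = 13 - 3*(-2153/294) = 13 + 2153/98 = 3427/98 ≈ 34.969)
sqrt(-23007 + a) = sqrt(-23007 + 3427/98) = sqrt(-2251259/98) = I*sqrt(4502518)/14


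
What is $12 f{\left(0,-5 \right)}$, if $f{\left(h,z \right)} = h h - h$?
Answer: $0$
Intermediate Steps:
$f{\left(h,z \right)} = h^{2} - h$
$12 f{\left(0,-5 \right)} = 12 \cdot 0 \left(-1 + 0\right) = 12 \cdot 0 \left(-1\right) = 12 \cdot 0 = 0$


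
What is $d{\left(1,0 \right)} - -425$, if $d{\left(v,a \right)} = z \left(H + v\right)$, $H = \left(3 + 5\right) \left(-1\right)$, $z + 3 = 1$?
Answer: $439$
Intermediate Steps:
$z = -2$ ($z = -3 + 1 = -2$)
$H = -8$ ($H = 8 \left(-1\right) = -8$)
$d{\left(v,a \right)} = 16 - 2 v$ ($d{\left(v,a \right)} = - 2 \left(-8 + v\right) = 16 - 2 v$)
$d{\left(1,0 \right)} - -425 = \left(16 - 2\right) - -425 = \left(16 - 2\right) + 425 = 14 + 425 = 439$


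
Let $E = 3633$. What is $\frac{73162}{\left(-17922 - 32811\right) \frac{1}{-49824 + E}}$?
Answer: $\frac{1126475314}{16911} \approx 66612.0$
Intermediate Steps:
$\frac{73162}{\left(-17922 - 32811\right) \frac{1}{-49824 + E}} = \frac{73162}{\left(-17922 - 32811\right) \frac{1}{-49824 + 3633}} = \frac{73162}{\left(-50733\right) \frac{1}{-46191}} = \frac{73162}{\left(-50733\right) \left(- \frac{1}{46191}\right)} = \frac{73162}{\frac{16911}{15397}} = 73162 \cdot \frac{15397}{16911} = \frac{1126475314}{16911}$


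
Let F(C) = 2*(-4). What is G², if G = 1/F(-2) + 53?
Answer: 178929/64 ≈ 2795.8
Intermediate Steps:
F(C) = -8
G = 423/8 (G = 1/(-8) + 53 = -⅛ + 53 = 423/8 ≈ 52.875)
G² = (423/8)² = 178929/64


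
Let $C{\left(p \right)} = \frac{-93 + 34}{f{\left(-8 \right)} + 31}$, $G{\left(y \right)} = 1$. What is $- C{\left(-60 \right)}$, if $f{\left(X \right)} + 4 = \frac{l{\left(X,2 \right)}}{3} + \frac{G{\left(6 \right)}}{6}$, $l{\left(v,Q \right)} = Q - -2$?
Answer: $\frac{118}{57} \approx 2.0702$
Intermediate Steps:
$l{\left(v,Q \right)} = 2 + Q$ ($l{\left(v,Q \right)} = Q + 2 = 2 + Q$)
$f{\left(X \right)} = - \frac{5}{2}$ ($f{\left(X \right)} = -4 + \left(\frac{2 + 2}{3} + 1 \cdot \frac{1}{6}\right) = -4 + \left(4 \cdot \frac{1}{3} + 1 \cdot \frac{1}{6}\right) = -4 + \left(\frac{4}{3} + \frac{1}{6}\right) = -4 + \frac{3}{2} = - \frac{5}{2}$)
$C{\left(p \right)} = - \frac{118}{57}$ ($C{\left(p \right)} = \frac{-93 + 34}{- \frac{5}{2} + 31} = - \frac{59}{\frac{57}{2}} = \left(-59\right) \frac{2}{57} = - \frac{118}{57}$)
$- C{\left(-60 \right)} = \left(-1\right) \left(- \frac{118}{57}\right) = \frac{118}{57}$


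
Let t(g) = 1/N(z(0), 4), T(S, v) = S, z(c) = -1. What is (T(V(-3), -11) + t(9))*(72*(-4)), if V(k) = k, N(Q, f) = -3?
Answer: 960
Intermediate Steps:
t(g) = -⅓ (t(g) = 1/(-3) = -⅓)
(T(V(-3), -11) + t(9))*(72*(-4)) = (-3 - ⅓)*(72*(-4)) = -10/3*(-288) = 960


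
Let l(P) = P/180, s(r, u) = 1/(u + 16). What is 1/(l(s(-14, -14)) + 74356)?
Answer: 360/26768161 ≈ 1.3449e-5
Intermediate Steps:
s(r, u) = 1/(16 + u)
l(P) = P/180 (l(P) = P*(1/180) = P/180)
1/(l(s(-14, -14)) + 74356) = 1/(1/(180*(16 - 14)) + 74356) = 1/((1/180)/2 + 74356) = 1/((1/180)*(½) + 74356) = 1/(1/360 + 74356) = 1/(26768161/360) = 360/26768161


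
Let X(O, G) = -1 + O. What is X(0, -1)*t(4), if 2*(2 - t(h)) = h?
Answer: 0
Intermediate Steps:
t(h) = 2 - h/2
X(0, -1)*t(4) = (-1 + 0)*(2 - 1/2*4) = -(2 - 2) = -1*0 = 0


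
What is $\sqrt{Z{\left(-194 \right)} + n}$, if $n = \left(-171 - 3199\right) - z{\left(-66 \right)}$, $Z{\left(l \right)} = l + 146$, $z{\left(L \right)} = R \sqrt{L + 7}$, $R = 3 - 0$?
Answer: $\sqrt{-3418 - 3 i \sqrt{59}} \approx 0.1971 - 58.464 i$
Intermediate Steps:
$R = 3$ ($R = 3 + 0 = 3$)
$z{\left(L \right)} = 3 \sqrt{7 + L}$ ($z{\left(L \right)} = 3 \sqrt{L + 7} = 3 \sqrt{7 + L}$)
$Z{\left(l \right)} = 146 + l$
$n = -3370 - 3 i \sqrt{59}$ ($n = \left(-171 - 3199\right) - 3 \sqrt{7 - 66} = -3370 - 3 \sqrt{-59} = -3370 - 3 i \sqrt{59} \approx -3370.0 - 23.043 i$)
$\sqrt{Z{\left(-194 \right)} + n} = \sqrt{\left(146 - 194\right) - \left(3370 + 3 i \sqrt{59}\right)} = \sqrt{-48 - \left(3370 + 3 i \sqrt{59}\right)} = \sqrt{-3418 - 3 i \sqrt{59}}$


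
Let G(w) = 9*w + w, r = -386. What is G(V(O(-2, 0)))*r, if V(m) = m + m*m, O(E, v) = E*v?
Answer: 0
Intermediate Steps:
V(m) = m + m²
G(w) = 10*w
G(V(O(-2, 0)))*r = (10*((-2*0)*(1 - 2*0)))*(-386) = (10*(0*(1 + 0)))*(-386) = (10*(0*1))*(-386) = (10*0)*(-386) = 0*(-386) = 0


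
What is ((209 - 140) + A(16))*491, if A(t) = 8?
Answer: 37807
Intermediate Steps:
((209 - 140) + A(16))*491 = ((209 - 140) + 8)*491 = (69 + 8)*491 = 77*491 = 37807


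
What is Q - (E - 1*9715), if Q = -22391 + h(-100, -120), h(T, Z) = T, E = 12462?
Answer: -25238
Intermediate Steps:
Q = -22491 (Q = -22391 - 100 = -22491)
Q - (E - 1*9715) = -22491 - (12462 - 1*9715) = -22491 - (12462 - 9715) = -22491 - 1*2747 = -22491 - 2747 = -25238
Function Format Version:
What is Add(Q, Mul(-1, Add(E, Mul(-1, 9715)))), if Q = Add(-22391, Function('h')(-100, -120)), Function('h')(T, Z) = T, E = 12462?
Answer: -25238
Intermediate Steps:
Q = -22491 (Q = Add(-22391, -100) = -22491)
Add(Q, Mul(-1, Add(E, Mul(-1, 9715)))) = Add(-22491, Mul(-1, Add(12462, Mul(-1, 9715)))) = Add(-22491, Mul(-1, Add(12462, -9715))) = Add(-22491, Mul(-1, 2747)) = Add(-22491, -2747) = -25238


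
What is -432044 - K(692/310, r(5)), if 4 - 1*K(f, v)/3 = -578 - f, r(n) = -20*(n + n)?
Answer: -67238488/155 ≈ -4.3380e+5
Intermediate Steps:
r(n) = -40*n
K(f, v) = 1746 + 3*f (K(f, v) = 12 - 3*(-578 - f) = 12 + (1734 + 3*f) = 1746 + 3*f)
-432044 - K(692/310, r(5)) = -432044 - (1746 + 3*(692/310)) = -432044 - (1746 + 3*(692*(1/310))) = -432044 - (1746 + 3*(346/155)) = -432044 - (1746 + 1038/155) = -432044 - 1*271668/155 = -432044 - 271668/155 = -67238488/155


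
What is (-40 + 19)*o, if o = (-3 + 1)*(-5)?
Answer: -210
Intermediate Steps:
o = 10 (o = -2*(-5) = 10)
(-40 + 19)*o = (-40 + 19)*10 = -21*10 = -210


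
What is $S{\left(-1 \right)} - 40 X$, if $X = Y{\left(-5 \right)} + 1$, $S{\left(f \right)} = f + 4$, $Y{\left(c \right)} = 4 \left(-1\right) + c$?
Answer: $323$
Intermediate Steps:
$Y{\left(c \right)} = -4 + c$
$S{\left(f \right)} = 4 + f$
$X = -8$ ($X = \left(-4 - 5\right) + 1 = -9 + 1 = -8$)
$S{\left(-1 \right)} - 40 X = \left(4 - 1\right) - -320 = 3 + 320 = 323$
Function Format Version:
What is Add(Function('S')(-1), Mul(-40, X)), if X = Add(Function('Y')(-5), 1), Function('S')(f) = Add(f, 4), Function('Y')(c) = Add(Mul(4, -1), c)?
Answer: 323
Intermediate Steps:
Function('Y')(c) = Add(-4, c)
Function('S')(f) = Add(4, f)
X = -8 (X = Add(Add(-4, -5), 1) = Add(-9, 1) = -8)
Add(Function('S')(-1), Mul(-40, X)) = Add(Add(4, -1), Mul(-40, -8)) = Add(3, 320) = 323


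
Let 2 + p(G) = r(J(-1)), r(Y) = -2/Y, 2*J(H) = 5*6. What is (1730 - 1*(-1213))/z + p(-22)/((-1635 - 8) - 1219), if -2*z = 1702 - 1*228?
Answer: -63159703/15819705 ≈ -3.9925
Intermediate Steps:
J(H) = 15 (J(H) = (5*6)/2 = (½)*30 = 15)
p(G) = -32/15 (p(G) = -2 - 2/15 = -32/15)
z = -737 (z = -(1702 - 1*228)/2 = -(1702 - 228)/2 = -½*1474 = -737)
(1730 - 1*(-1213))/z + p(-22)/((-1635 - 8) - 1219) = (1730 - 1*(-1213))/(-737) - 32/(15*((-1635 - 8) - 1219)) = (1730 + 1213)*(-1/737) - 32/(15*(-1643 - 1219)) = 2943*(-1/737) - 32/15/(-2862) = -2943/737 - 32/15*(-1/2862) = -2943/737 + 16/21465 = -63159703/15819705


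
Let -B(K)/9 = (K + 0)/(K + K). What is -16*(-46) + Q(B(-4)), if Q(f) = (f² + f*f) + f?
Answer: 772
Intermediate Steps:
B(K) = -9/2 (B(K) = -9*(K + 0)/(K + K) = -9*K/(2*K) = -9*K*1/(2*K) = -9*½ = -9/2)
Q(f) = f + 2*f² (Q(f) = (f² + f²) + f = 2*f² + f = f + 2*f²)
-16*(-46) + Q(B(-4)) = -16*(-46) - 9*(1 + 2*(-9/2))/2 = 736 - 9*(1 - 9)/2 = 736 - 9/2*(-8) = 736 + 36 = 772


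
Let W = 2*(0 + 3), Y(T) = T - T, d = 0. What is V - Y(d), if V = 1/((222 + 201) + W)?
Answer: 1/429 ≈ 0.0023310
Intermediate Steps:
Y(T) = 0
W = 6 (W = 2*3 = 6)
V = 1/429 (V = 1/((222 + 201) + 6) = 1/(423 + 6) = 1/429 ≈ 0.0023310)
V - Y(d) = 1/429 - 1*0 = 1/429 + 0 = 1/429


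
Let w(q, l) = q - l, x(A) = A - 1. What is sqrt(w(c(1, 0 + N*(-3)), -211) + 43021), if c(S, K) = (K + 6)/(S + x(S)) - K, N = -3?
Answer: sqrt(43238) ≈ 207.94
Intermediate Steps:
x(A) = -1 + A
c(S, K) = -K + (6 + K)/(-1 + 2*S) (c(S, K) = (K + 6)/(S + (-1 + S)) - K = (6 + K)/(-1 + 2*S) - K = -K + (6 + K)/(-1 + 2*S))
sqrt(w(c(1, 0 + N*(-3)), -211) + 43021) = sqrt((2*(3 + (0 - 3*(-3)) - 1*(0 - 3*(-3))*1)/(-1 + 2*1) - 1*(-211)) + 43021) = sqrt((2*(3 + (0 + 9) - 1*(0 + 9)*1)/(-1 + 2) + 211) + 43021) = sqrt((2*(3 + 9 - 1*9*1)/1 + 211) + 43021) = sqrt((2*1*(3 + 9 - 9) + 211) + 43021) = sqrt((2*1*3 + 211) + 43021) = sqrt((6 + 211) + 43021) = sqrt(217 + 43021) = sqrt(43238)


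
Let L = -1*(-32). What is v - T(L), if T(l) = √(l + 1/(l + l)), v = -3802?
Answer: -3802 - √2049/8 ≈ -3807.7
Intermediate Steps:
L = 32
T(l) = √(l + 1/(2*l))
v - T(L) = -3802 - √(2/32 + 4*32)/2 = -3802 - √(2*(1/32) + 128)/2 = -3802 - √(1/16 + 128)/2 = -3802 - √(2049/16)/2 = -3802 - √2049/4/2 = -3802 - √2049/8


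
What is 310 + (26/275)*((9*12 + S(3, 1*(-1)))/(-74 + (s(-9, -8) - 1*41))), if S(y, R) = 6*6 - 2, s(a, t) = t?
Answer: 10482058/33825 ≈ 309.89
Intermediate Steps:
S(y, R) = 34 (S(y, R) = 36 - 2 = 34)
310 + (26/275)*((9*12 + S(3, 1*(-1)))/(-74 + (s(-9, -8) - 1*41))) = 310 + (26/275)*((9*12 + 34)/(-74 + (-8 - 1*41))) = 310 + (26*(1/275))*((108 + 34)/(-74 + (-8 - 41))) = 310 + 26*(142/(-74 - 49))/275 = 310 + 26*(142/(-123))/275 = 310 + 26*(142*(-1/123))/275 = 310 + (26/275)*(-142/123) = 310 - 3692/33825 = 10482058/33825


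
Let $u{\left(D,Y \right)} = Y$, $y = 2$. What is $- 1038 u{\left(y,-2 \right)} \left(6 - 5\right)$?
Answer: $2076$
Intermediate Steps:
$- 1038 u{\left(y,-2 \right)} \left(6 - 5\right) = - 1038 \left(- 2 \left(6 - 5\right)\right) = - 1038 \left(\left(-2\right) 1\right) = \left(-1038\right) \left(-2\right) = 2076$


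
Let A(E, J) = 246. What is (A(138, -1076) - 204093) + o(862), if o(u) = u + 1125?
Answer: -201860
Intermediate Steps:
o(u) = 1125 + u
(A(138, -1076) - 204093) + o(862) = (246 - 204093) + (1125 + 862) = -203847 + 1987 = -201860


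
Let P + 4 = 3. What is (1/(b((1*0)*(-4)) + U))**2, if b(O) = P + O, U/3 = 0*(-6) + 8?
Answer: 1/529 ≈ 0.0018904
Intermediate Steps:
P = -1 (P = -4 + 3 = -1)
U = 24 (U = 3*(0*(-6) + 8) = 3*(0 + 8) = 3*8 = 24)
b(O) = -1 + O
(1/(b((1*0)*(-4)) + U))**2 = (1/((-1 + (1*0)*(-4)) + 24))**2 = (1/((-1 + 0*(-4)) + 24))**2 = (1/((-1 + 0) + 24))**2 = (1/(-1 + 24))**2 = (1/23)**2 = 1/529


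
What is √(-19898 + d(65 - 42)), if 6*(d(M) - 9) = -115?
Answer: I*√716694/6 ≈ 141.1*I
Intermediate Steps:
d(M) = -61/6 (d(M) = 9 + (⅙)*(-115) = 9 - 115/6 = -61/6)
√(-19898 + d(65 - 42)) = √(-19898 - 61/6) = √(-119449/6) = I*√716694/6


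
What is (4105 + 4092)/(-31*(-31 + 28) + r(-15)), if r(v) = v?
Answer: 8197/78 ≈ 105.09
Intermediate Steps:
(4105 + 4092)/(-31*(-31 + 28) + r(-15)) = (4105 + 4092)/(-31*(-31 + 28) - 15) = 8197/(-31*(-3) - 15) = 8197/(93 - 15) = 8197/78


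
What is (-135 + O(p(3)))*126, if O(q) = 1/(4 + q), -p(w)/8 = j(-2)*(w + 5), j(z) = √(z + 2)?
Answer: -33957/2 ≈ -16979.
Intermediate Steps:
j(z) = √(2 + z)
p(w) = 0 (p(w) = -8*√(2 - 2)*(w + 5) = -8*√0*(5 + w) = -0*(5 + w) = -8*0 = 0)
(-135 + O(p(3)))*126 = (-135 + 1/(4 + 0))*126 = (-135 + 1/4)*126 = (-135 + ¼)*126 = -539/4*126 = -33957/2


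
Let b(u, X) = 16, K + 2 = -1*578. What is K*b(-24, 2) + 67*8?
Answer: -8744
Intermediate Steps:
K = -580 (K = -2 - 1*578 = -2 - 578 = -580)
K*b(-24, 2) + 67*8 = -580*16 + 67*8 = -9280 + 536 = -8744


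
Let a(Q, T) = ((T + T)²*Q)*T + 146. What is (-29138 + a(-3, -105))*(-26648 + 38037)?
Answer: 157880103612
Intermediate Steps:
a(Q, T) = 146 + 4*Q*T³ (a(Q, T) = ((2*T)²*Q)*T + 146 = ((4*T²)*Q)*T + 146 = (4*Q*T²)*T + 146 = 4*Q*T³ + 146 = 146 + 4*Q*T³)
(-29138 + a(-3, -105))*(-26648 + 38037) = (-29138 + (146 + 4*(-3)*(-105)³))*(-26648 + 38037) = (-29138 + (146 + 4*(-3)*(-1157625)))*11389 = (-29138 + (146 + 13891500))*11389 = (-29138 + 13891646)*11389 = 13862508*11389 = 157880103612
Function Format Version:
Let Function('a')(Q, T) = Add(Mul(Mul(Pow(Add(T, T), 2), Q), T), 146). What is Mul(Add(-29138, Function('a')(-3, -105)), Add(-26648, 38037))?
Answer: 157880103612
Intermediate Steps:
Function('a')(Q, T) = Add(146, Mul(4, Q, Pow(T, 3))) (Function('a')(Q, T) = Add(Mul(Mul(Pow(Mul(2, T), 2), Q), T), 146) = Add(Mul(Mul(Mul(4, Pow(T, 2)), Q), T), 146) = Add(Mul(Mul(4, Q, Pow(T, 2)), T), 146) = Add(Mul(4, Q, Pow(T, 3)), 146) = Add(146, Mul(4, Q, Pow(T, 3))))
Mul(Add(-29138, Function('a')(-3, -105)), Add(-26648, 38037)) = Mul(Add(-29138, Add(146, Mul(4, -3, Pow(-105, 3)))), Add(-26648, 38037)) = Mul(Add(-29138, Add(146, Mul(4, -3, -1157625))), 11389) = Mul(Add(-29138, Add(146, 13891500)), 11389) = Mul(Add(-29138, 13891646), 11389) = Mul(13862508, 11389) = 157880103612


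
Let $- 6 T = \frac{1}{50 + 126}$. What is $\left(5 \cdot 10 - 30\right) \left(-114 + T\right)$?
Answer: $- \frac{601925}{264} \approx -2280.0$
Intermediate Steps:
$T = - \frac{1}{1056}$ ($T = - \frac{1}{6 \left(50 + 126\right)} = - \frac{1}{6 \cdot 176} = \left(- \frac{1}{6}\right) \frac{1}{176} = - \frac{1}{1056} \approx -0.00094697$)
$\left(5 \cdot 10 - 30\right) \left(-114 + T\right) = \left(5 \cdot 10 - 30\right) \left(-114 - \frac{1}{1056}\right) = \left(50 - 30\right) \left(- \frac{120385}{1056}\right) = 20 \left(- \frac{120385}{1056}\right) = - \frac{601925}{264}$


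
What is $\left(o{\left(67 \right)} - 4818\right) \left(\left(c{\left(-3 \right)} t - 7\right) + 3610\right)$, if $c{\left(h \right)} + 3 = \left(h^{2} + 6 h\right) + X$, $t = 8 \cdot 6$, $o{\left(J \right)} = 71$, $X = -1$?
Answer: $-14141313$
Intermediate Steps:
$t = 48$
$c{\left(h \right)} = -4 + h^{2} + 6 h$ ($c{\left(h \right)} = -3 - \left(1 - h^{2} - 6 h\right) = -3 + \left(-1 + h^{2} + 6 h\right) = -4 + h^{2} + 6 h$)
$\left(o{\left(67 \right)} - 4818\right) \left(\left(c{\left(-3 \right)} t - 7\right) + 3610\right) = \left(71 - 4818\right) \left(\left(\left(-4 + \left(-3\right)^{2} + 6 \left(-3\right)\right) 48 - 7\right) + 3610\right) = - 4747 \left(\left(\left(-4 + 9 - 18\right) 48 - 7\right) + 3610\right) = - 4747 \left(\left(\left(-13\right) 48 - 7\right) + 3610\right) = - 4747 \left(\left(-624 - 7\right) + 3610\right) = - 4747 \left(-631 + 3610\right) = \left(-4747\right) 2979 = -14141313$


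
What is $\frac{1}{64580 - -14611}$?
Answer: $\frac{1}{79191} \approx 1.2628 \cdot 10^{-5}$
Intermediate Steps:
$\frac{1}{64580 - -14611} = \frac{1}{64580 + \left(-30928 + 45539\right)} = \frac{1}{64580 + 14611} = \frac{1}{79191}$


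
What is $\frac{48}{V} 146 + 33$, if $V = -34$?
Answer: $- \frac{2943}{17} \approx -173.12$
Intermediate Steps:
$\frac{48}{V} 146 + 33 = \frac{48}{-34} \cdot 146 + 33 = 48 \left(- \frac{1}{34}\right) 146 + 33 = \left(- \frac{24}{17}\right) 146 + 33 = - \frac{3504}{17} + 33 = - \frac{2943}{17}$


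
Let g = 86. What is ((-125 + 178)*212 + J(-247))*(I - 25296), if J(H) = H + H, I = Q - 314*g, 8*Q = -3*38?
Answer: -1123919347/2 ≈ -5.6196e+8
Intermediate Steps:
Q = -57/4 (Q = (-3*38)/8 = (⅛)*(-114) = -57/4 ≈ -14.250)
I = -108073/4 (I = -57/4 - 314*86 = -57/4 - 27004 = -108073/4 ≈ -27018.)
J(H) = 2*H
((-125 + 178)*212 + J(-247))*(I - 25296) = ((-125 + 178)*212 + 2*(-247))*(-108073/4 - 25296) = (53*212 - 494)*(-209257/4) = (11236 - 494)*(-209257/4) = 10742*(-209257/4) = -1123919347/2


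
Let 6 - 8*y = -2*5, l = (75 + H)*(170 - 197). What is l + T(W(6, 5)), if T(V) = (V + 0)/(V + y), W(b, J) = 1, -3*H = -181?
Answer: -10961/3 ≈ -3653.7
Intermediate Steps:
H = 181/3 (H = -1/3*(-181) = 181/3 ≈ 60.333)
l = -3654 (l = (75 + 181/3)*(170 - 197) = (406/3)*(-27) = -3654)
y = 2 (y = 3/4 - (-1)*5/4 = 3/4 - 1/8*(-10) = 3/4 + 5/4 = 2)
T(V) = V/(2 + V) (T(V) = (V + 0)/(V + 2) = V/(2 + V))
l + T(W(6, 5)) = -3654 + 1/(2 + 1) = -3654 + 1/3 = -10961/3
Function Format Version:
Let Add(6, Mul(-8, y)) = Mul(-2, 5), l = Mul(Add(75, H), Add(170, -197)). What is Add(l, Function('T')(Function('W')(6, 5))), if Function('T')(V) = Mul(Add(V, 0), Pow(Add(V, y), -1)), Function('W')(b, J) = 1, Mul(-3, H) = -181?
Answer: Rational(-10961, 3) ≈ -3653.7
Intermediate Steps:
H = Rational(181, 3) (H = Mul(Rational(-1, 3), -181) = Rational(181, 3) ≈ 60.333)
l = -3654 (l = Mul(Add(75, Rational(181, 3)), Add(170, -197)) = Mul(Rational(406, 3), -27) = -3654)
y = 2 (y = Add(Rational(3, 4), Mul(Rational(-1, 8), Mul(-2, 5))) = Add(Rational(3, 4), Mul(Rational(-1, 8), -10)) = Add(Rational(3, 4), Rational(5, 4)) = 2)
Function('T')(V) = Mul(V, Pow(Add(2, V), -1)) (Function('T')(V) = Mul(Add(V, 0), Pow(Add(V, 2), -1)) = Mul(V, Pow(Add(2, V), -1)))
Add(l, Function('T')(Function('W')(6, 5))) = Add(-3654, Mul(1, Pow(Add(2, 1), -1))) = Add(-3654, Mul(1, Pow(3, -1))) = Add(-3654, Mul(1, Rational(1, 3))) = Add(-3654, Rational(1, 3)) = Rational(-10961, 3)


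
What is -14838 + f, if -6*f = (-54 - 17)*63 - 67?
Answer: -42244/3 ≈ -14081.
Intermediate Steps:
f = 2270/3 (f = -((-54 - 17)*63 - 67)/6 = -(-71*63 - 67)/6 = -(-4473 - 67)/6 = -1/6*(-4540) = 2270/3 ≈ 756.67)
-14838 + f = -14838 + 2270/3 = -42244/3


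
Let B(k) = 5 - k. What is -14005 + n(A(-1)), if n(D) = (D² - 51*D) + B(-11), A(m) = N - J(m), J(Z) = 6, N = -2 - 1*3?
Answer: -13307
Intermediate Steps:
N = -5 (N = -2 - 3 = -5)
A(m) = -11 (A(m) = -5 - 1*6 = -5 - 6 = -11)
n(D) = 16 + D² - 51*D (n(D) = (D² - 51*D) + (5 - 1*(-11)) = (D² - 51*D) + (5 + 11) = (D² - 51*D) + 16 = 16 + D² - 51*D)
-14005 + n(A(-1)) = -14005 + (16 + (-11)² - 51*(-11)) = -14005 + (16 + 121 + 561) = -14005 + 698 = -13307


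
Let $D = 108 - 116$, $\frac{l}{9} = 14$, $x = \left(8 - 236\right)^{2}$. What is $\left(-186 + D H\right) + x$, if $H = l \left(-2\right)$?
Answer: $53814$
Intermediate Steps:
$x = 51984$ ($x = \left(-228\right)^{2} = 51984$)
$l = 126$ ($l = 9 \cdot 14 = 126$)
$H = -252$ ($H = 126 \left(-2\right) = -252$)
$D = -8$
$\left(-186 + D H\right) + x = \left(-186 - -2016\right) + 51984 = \left(-186 + 2016\right) + 51984 = 1830 + 51984 = 53814$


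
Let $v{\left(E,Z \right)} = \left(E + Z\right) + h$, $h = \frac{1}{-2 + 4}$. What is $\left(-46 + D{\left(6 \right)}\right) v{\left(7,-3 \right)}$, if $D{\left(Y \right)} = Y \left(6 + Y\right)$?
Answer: $117$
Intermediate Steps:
$h = \frac{1}{2} \approx 0.5$
$v{\left(E,Z \right)} = \frac{1}{2} + E + Z$ ($v{\left(E,Z \right)} = \left(E + Z\right) + \frac{1}{2} = \frac{1}{2} + E + Z$)
$\left(-46 + D{\left(6 \right)}\right) v{\left(7,-3 \right)} = \left(-46 + 6 \left(6 + 6\right)\right) \left(\frac{1}{2} + 7 - 3\right) = \left(-46 + 6 \cdot 12\right) \frac{9}{2} = \left(-46 + 72\right) \frac{9}{2} = 26 \cdot \frac{9}{2} = 117$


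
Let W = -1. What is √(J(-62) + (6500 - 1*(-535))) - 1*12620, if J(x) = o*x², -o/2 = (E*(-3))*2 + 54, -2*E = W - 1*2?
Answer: -12620 + 5*I*√13557 ≈ -12620.0 + 582.17*I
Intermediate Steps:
E = 3/2 (E = -(-1 - 1*2)/2 = -(-1 - 2)/2 = -½*(-3) = 3/2 ≈ 1.5000)
o = -90 (o = -2*(((3/2)*(-3))*2 + 54) = -2*(-9/2*2 + 54) = -2*(-9 + 54) = -2*45 = -90)
J(x) = -90*x²
√(J(-62) + (6500 - 1*(-535))) - 1*12620 = √(-90*(-62)² + (6500 - 1*(-535))) - 1*12620 = √(-90*3844 + (6500 + 535)) - 12620 = √(-345960 + 7035) - 12620 = √(-338925) - 12620 = 5*I*√13557 - 12620 = -12620 + 5*I*√13557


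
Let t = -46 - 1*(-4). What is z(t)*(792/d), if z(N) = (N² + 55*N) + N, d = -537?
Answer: 155232/179 ≈ 867.22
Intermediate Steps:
t = -42 (t = -46 + 4 = -42)
z(N) = N² + 56*N
z(t)*(792/d) = (-42*(56 - 42))*(792/(-537)) = (-42*14)*(792*(-1/537)) = -588*(-264/179) = 155232/179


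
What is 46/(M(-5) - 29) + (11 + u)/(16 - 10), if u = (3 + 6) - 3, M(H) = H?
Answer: 151/102 ≈ 1.4804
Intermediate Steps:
u = 6 (u = 9 - 3 = 6)
46/(M(-5) - 29) + (11 + u)/(16 - 10) = 46/(-5 - 29) + (11 + 6)/(16 - 10) = 46/(-34) + 17/6 = -1/34*46 + 17*(⅙) = -23/17 + 17/6 = 151/102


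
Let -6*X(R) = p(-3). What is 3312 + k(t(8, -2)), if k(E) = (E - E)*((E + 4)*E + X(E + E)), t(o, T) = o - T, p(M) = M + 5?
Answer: 3312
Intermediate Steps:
p(M) = 5 + M
X(R) = -⅓ (X(R) = -(5 - 3)/6 = -⅙*2 = -⅓)
k(E) = 0 (k(E) = (E - E)*((E + 4)*E - ⅓) = 0*((4 + E)*E - ⅓) = 0*(E*(4 + E) - ⅓) = 0*(-⅓ + E*(4 + E)) = 0)
3312 + k(t(8, -2)) = 3312 + 0 = 3312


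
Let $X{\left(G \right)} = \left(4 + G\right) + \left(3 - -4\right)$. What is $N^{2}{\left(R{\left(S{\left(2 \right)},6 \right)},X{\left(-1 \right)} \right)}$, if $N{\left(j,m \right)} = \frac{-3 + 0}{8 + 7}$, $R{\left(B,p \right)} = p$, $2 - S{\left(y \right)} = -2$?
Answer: $\frac{1}{25} \approx 0.04$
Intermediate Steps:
$S{\left(y \right)} = 4$ ($S{\left(y \right)} = 2 - -2 = 2 + 2 = 4$)
$X{\left(G \right)} = 11 + G$ ($X{\left(G \right)} = \left(4 + G\right) + \left(3 + 4\right) = \left(4 + G\right) + 7 = 11 + G$)
$N{\left(j,m \right)} = - \frac{1}{5}$ ($N{\left(j,m \right)} = - \frac{3}{15} = \left(-3\right) \frac{1}{15} = - \frac{1}{5}$)
$N^{2}{\left(R{\left(S{\left(2 \right)},6 \right)},X{\left(-1 \right)} \right)} = \left(- \frac{1}{5}\right)^{2} = \frac{1}{25}$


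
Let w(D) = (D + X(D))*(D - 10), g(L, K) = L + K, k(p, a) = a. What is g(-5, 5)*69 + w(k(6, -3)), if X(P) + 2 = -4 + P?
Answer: 156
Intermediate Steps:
X(P) = -6 + P (X(P) = -2 + (-4 + P) = -6 + P)
g(L, K) = K + L
w(D) = (-10 + D)*(-6 + 2*D) (w(D) = (D + (-6 + D))*(D - 10) = (-6 + 2*D)*(-10 + D) = (-10 + D)*(-6 + 2*D))
g(-5, 5)*69 + w(k(6, -3)) = (5 - 5)*69 + (60 - 26*(-3) + 2*(-3)²) = 0*69 + (60 + 78 + 2*9) = 0 + (60 + 78 + 18) = 0 + 156 = 156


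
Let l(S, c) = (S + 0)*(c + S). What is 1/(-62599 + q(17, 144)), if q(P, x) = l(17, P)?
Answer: -1/62021 ≈ -1.6124e-5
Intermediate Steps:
l(S, c) = S*(S + c)
q(P, x) = 289 + 17*P (q(P, x) = 17*(17 + P) = 289 + 17*P)
1/(-62599 + q(17, 144)) = 1/(-62599 + (289 + 17*17)) = 1/(-62599 + (289 + 289)) = 1/(-62599 + 578) = 1/(-62021) = -1/62021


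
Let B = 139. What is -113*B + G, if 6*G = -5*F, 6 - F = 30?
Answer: -15687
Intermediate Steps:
F = -24 (F = 6 - 1*30 = 6 - 30 = -24)
G = 20 (G = (-5*(-24))/6 = (1/6)*120 = 20)
-113*B + G = -113*139 + 20 = -15707 + 20 = -15687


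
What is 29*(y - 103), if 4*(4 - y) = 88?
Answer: -3509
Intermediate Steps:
y = -18 (y = 4 - 1/4*88 = 4 - 22 = -18)
29*(y - 103) = 29*(-18 - 103) = 29*(-121) = -3509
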